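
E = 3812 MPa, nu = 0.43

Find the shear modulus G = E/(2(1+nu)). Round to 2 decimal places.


G = 3812 / (2 * 1.43)
= 1332.87 MPa

1332.87


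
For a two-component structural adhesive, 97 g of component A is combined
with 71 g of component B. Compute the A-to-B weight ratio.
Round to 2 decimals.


Weight ratio A:B = 97 / 71
= 1.37

1.37


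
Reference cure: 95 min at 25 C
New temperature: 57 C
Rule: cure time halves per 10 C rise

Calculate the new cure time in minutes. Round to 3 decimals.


factor = 2^((57-25)/10) = 9.1896
t_new = 95 / 9.1896 = 10.338 min

10.338


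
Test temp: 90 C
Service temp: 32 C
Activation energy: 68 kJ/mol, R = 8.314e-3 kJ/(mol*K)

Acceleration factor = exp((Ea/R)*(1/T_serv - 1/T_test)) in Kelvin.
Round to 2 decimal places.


AF = exp((68/0.008314)*(1/305.15 - 1/363.15))
= 72.30

72.30


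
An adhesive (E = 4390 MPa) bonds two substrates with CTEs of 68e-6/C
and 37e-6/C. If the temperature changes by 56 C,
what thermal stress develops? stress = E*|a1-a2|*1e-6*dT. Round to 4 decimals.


Stress = 4390 * |68 - 37| * 1e-6 * 56
= 7.6210 MPa

7.6210


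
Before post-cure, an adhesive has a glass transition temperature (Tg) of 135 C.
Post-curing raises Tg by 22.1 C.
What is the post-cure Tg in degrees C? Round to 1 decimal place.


Tg_post = Tg_base + delta_Tg
= 135 + 22.1
= 157.1 C

157.1


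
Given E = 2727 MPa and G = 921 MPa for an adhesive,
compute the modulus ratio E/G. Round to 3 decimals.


E/G ratio = 2727 / 921 = 2.961

2.961


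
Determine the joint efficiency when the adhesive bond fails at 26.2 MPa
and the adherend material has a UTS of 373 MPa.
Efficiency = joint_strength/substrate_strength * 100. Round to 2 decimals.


Joint efficiency = 26.2 / 373 * 100
= 7.02%

7.02


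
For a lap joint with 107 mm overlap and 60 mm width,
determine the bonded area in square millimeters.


Area = 107 * 60 = 6420 mm^2

6420


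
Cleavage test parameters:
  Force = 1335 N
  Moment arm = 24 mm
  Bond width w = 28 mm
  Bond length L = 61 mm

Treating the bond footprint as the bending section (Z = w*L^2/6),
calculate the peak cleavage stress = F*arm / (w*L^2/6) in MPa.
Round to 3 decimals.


M = 1335 * 24 = 32040 N*mm
Z = 28 * 61^2 / 6 = 104188 / 6 mm^3
sigma = M / Z = 6 * 32040 / 104188 = 192240 / 104188
= 1.845 MPa

1.845


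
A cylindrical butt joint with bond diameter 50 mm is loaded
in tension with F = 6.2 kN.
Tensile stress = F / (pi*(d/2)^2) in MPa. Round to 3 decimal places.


Area = pi * (50/2)^2 = 1963.4954 mm^2
Stress = 6.2*1000 / 1963.4954
= 3.158 MPa

3.158


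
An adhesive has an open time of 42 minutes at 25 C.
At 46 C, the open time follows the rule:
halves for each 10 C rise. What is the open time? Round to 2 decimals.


Factor = 2^((46-25)/10) = 4.2871
Open time = 42 / 4.2871 = 9.80 min

9.80


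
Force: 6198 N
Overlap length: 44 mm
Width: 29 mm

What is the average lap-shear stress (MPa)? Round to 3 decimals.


Average shear stress = F / (overlap * width)
= 6198 / (44 * 29)
= 4.857 MPa

4.857


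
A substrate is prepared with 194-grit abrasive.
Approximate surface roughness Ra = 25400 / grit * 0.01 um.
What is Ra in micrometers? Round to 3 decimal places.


Ra = 25400 / 194 * 0.01 = 1.309 um

1.309


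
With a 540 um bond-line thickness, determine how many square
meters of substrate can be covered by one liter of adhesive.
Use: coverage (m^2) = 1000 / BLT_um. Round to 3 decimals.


Coverage = 1000 / 540 = 1.852 m^2

1.852


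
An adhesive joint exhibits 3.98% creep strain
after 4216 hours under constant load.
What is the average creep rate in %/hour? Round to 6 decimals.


Creep rate = strain / time
= 3.98 / 4216
= 0.000944 %/h

0.000944


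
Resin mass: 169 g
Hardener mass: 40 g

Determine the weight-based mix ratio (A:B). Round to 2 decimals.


Ratio = 169 / 40 = 4.23

4.23


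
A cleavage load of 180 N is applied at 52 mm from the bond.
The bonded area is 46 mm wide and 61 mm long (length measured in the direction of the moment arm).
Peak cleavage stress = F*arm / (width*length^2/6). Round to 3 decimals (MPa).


Moment = 180 * 52 = 9360 N*mm
Section modulus = 46 * 3721 / 6 = 171166 / 6 mm^3
Stress = 9360 / (171166 / 6) = 56160 / 171166
= 0.328 MPa

0.328


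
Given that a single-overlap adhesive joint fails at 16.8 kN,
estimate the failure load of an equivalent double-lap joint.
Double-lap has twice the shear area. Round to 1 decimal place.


Double-lap factor = 2
Expected load = 16.8 * 2 = 33.6 kN

33.6


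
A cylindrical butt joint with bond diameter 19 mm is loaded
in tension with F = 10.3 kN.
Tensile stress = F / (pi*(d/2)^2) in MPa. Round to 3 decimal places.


Area = pi * (19/2)^2 = 283.5287 mm^2
Stress = 10.3*1000 / 283.5287
= 36.328 MPa

36.328


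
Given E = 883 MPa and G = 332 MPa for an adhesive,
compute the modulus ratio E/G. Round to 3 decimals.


E/G ratio = 883 / 332 = 2.660

2.660


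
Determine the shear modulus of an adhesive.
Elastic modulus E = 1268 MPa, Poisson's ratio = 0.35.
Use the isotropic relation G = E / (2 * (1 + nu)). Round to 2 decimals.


G = 1268 / (2*(1+0.35)) = 1268 / 2.70
= 469.63 MPa

469.63


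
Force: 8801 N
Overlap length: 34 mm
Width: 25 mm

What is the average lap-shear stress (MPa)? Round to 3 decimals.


Average shear stress = F / (overlap * width)
= 8801 / (34 * 25)
= 10.354 MPa

10.354


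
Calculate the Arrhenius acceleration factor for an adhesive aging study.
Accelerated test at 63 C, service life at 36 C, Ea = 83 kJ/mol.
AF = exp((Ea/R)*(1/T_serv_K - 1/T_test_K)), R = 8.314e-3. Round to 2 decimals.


T_test = 336.15 K, T_serv = 309.15 K
Ea/R = 83 / 0.008314 = 9983.16
AF = exp(9983.16 * (1/309.15 - 1/336.15))
= 13.38

13.38


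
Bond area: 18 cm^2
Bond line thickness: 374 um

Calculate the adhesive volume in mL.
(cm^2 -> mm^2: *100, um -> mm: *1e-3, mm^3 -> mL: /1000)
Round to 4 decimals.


V = 18*100 * 374*1e-3 / 1000
= 0.6732 mL

0.6732


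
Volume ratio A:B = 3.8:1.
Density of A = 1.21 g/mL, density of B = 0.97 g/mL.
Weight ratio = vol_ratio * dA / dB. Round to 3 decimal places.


Wt ratio = 3.8 * 1.21 / 0.97
= 4.740

4.740


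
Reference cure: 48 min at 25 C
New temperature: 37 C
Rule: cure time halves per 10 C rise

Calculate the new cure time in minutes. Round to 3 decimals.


factor = 2^((37-25)/10) = 2.2974
t_new = 48 / 2.2974 = 20.893 min

20.893


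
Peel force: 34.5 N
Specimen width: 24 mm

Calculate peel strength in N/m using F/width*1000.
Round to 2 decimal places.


Peel strength = 34.5 / 24 * 1000 = 1437.50 N/m

1437.50


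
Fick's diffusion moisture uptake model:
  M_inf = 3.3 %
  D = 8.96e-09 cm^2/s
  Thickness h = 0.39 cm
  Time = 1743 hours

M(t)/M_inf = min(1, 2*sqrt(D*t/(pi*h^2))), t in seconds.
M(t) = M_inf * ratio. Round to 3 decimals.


t_sec = 1743 * 3600 = 6274800
ratio = 2*sqrt(8.96e-09*6274800/(pi*0.39^2))
= min(1, 0.686032)
= 0.686032
M(t) = 3.3 * 0.686032 = 2.264 %

2.264


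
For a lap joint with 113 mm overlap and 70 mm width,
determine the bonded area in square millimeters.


Area = 113 * 70 = 7910 mm^2

7910


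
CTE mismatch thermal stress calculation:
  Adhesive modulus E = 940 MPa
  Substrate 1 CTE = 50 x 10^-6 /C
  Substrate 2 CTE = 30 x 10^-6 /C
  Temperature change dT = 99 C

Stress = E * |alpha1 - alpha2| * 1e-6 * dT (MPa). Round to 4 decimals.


delta_alpha = |50 - 30| = 20 x 10^-6/C
Stress = 940 * 20e-6 * 99
= 1.8612 MPa

1.8612


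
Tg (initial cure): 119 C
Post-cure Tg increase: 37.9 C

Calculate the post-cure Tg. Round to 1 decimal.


Post-cure Tg = 119 + 37.9 = 156.9 C

156.9


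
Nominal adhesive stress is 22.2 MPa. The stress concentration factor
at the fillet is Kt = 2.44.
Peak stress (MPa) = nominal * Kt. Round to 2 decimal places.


Peak = 22.2 * 2.44 = 54.17 MPa

54.17


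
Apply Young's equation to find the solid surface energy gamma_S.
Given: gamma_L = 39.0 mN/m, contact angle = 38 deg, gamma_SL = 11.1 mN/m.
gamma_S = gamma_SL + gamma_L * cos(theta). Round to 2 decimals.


theta_rad = 38 * pi/180 = 0.663225
gamma_S = 11.1 + 39.0 * cos(0.663225)
= 41.83 mN/m

41.83


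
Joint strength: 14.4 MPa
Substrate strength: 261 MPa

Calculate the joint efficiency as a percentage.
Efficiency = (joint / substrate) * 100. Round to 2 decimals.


Efficiency = (14.4 / 261) * 100 = 5.52%

5.52


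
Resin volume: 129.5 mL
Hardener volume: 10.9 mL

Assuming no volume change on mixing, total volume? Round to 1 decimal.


V_total = 129.5 + 10.9 = 140.4 mL

140.4


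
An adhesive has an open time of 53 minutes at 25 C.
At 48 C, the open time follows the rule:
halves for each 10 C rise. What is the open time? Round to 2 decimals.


Factor = 2^((48-25)/10) = 4.9246
Open time = 53 / 4.9246 = 10.76 min

10.76


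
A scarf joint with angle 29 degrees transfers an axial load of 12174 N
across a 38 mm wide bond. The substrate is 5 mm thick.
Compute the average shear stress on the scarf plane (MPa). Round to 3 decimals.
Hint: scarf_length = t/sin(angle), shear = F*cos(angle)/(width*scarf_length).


scarf_length = 5 / sin(29 deg) = 10.3133 mm
cos(29 deg) = 0.874620
shear stress = 12174 * 0.874620 / (38 * 10.3133)
= 27.169 MPa

27.169


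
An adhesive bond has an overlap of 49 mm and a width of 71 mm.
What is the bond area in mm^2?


Bond area = overlap * width
= 49 * 71
= 3479 mm^2

3479


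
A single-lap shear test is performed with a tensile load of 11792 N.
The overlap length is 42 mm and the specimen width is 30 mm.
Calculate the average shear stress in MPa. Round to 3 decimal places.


Shear stress = F / (overlap * width)
= 11792 / (42 * 30)
= 11792 / 1260
= 9.359 MPa

9.359


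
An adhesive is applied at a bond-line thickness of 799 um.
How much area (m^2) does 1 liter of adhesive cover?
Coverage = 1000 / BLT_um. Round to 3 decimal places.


Coverage = 1000 / 799 = 1.252 m^2

1.252


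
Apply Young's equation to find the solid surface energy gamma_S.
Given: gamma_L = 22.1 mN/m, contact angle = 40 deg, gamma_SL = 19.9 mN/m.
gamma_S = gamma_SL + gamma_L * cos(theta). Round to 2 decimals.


theta_rad = 40 * pi/180 = 0.698132
gamma_S = 19.9 + 22.1 * cos(0.698132)
= 36.83 mN/m

36.83


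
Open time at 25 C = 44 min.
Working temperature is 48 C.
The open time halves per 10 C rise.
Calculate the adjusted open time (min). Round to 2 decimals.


factor = 2^((48 - 25) / 10) = 4.9246
ot = 44 / 4.9246 = 8.93 min

8.93


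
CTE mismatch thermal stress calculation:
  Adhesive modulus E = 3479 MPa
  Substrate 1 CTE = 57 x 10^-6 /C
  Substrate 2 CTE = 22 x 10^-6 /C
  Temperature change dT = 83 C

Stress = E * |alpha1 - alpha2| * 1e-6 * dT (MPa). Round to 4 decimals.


delta_alpha = |57 - 22| = 35 x 10^-6/C
Stress = 3479 * 35e-6 * 83
= 10.1065 MPa

10.1065


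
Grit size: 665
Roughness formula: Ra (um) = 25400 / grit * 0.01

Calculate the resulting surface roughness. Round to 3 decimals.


Ra = 25400 / 665 * 0.01
= 0.382 um

0.382


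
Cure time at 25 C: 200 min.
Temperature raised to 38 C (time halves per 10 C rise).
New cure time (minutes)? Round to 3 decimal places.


Acceleration factor = 2^(13/10) = 2.4623
New time = 200 / 2.4623 = 81.225 min

81.225


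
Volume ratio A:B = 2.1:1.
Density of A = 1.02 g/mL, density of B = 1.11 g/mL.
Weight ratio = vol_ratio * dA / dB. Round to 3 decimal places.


Wt ratio = 2.1 * 1.02 / 1.11
= 1.930

1.930


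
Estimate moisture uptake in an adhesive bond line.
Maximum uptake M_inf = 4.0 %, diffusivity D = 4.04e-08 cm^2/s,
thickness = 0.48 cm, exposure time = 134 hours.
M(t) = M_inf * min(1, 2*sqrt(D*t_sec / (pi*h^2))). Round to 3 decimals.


Convert time: 134 h = 482400 s
ratio = min(1, 2*sqrt(4.04e-08*482400/(pi*0.48^2)))
= 0.328177
M(t) = 4.0 * 0.328177 = 1.313%

1.313


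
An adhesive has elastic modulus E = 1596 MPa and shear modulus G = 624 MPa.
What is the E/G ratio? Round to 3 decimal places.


E/G = 1596 / 624 = 2.558

2.558


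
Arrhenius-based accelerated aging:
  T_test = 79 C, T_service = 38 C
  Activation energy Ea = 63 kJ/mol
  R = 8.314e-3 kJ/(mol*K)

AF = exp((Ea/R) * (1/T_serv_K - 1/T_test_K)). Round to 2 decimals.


T_test_K = 352.15, T_serv_K = 311.15
AF = exp((63/8.314e-3) * (1/311.15 - 1/352.15))
= 17.04

17.04


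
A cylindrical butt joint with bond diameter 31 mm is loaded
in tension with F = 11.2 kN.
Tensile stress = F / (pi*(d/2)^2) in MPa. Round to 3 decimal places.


Area = pi * (31/2)^2 = 754.7676 mm^2
Stress = 11.2*1000 / 754.7676
= 14.839 MPa

14.839


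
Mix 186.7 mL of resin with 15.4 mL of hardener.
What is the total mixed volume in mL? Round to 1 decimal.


Total = 186.7 + 15.4 = 202.1 mL

202.1


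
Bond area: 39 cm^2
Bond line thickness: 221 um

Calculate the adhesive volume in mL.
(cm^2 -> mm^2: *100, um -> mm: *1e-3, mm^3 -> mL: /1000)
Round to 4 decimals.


V = 39*100 * 221*1e-3 / 1000
= 0.8619 mL

0.8619


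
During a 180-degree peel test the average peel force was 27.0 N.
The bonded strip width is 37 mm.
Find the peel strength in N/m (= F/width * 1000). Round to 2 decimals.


Peel strength = F/width * 1000
= 27.0 / 37 * 1000
= 729.73 N/m

729.73


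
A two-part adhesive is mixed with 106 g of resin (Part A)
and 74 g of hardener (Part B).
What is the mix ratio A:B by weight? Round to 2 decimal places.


Mix ratio = mass_A / mass_B
= 106 / 74
= 1.43

1.43


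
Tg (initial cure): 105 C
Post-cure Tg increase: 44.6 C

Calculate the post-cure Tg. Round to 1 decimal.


Post-cure Tg = 105 + 44.6 = 149.6 C

149.6


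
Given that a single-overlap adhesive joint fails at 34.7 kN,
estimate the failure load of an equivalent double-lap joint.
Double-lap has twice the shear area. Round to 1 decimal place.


Double-lap factor = 2
Expected load = 34.7 * 2 = 69.4 kN

69.4


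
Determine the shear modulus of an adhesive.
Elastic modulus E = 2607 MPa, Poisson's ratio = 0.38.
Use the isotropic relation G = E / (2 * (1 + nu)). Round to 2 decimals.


G = 2607 / (2*(1+0.38)) = 2607 / 2.76
= 944.57 MPa

944.57


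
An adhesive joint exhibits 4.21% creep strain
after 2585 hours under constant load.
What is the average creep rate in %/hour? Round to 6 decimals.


Creep rate = strain / time
= 4.21 / 2585
= 0.001629 %/h

0.001629


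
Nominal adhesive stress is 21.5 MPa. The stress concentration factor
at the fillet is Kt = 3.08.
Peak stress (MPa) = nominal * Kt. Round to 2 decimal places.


Peak = 21.5 * 3.08 = 66.22 MPa

66.22


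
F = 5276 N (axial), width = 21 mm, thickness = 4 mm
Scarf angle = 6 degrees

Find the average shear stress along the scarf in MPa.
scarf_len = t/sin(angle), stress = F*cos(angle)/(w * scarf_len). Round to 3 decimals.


scarf_len = 4/sin(6 deg) = 38.2671
cos(6 deg) = 0.994522
stress = 5276*0.994522/(21*38.2671) = 6.529 MPa

6.529


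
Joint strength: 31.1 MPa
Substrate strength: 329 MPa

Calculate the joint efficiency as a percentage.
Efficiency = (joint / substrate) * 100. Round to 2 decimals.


Efficiency = (31.1 / 329) * 100 = 9.45%

9.45


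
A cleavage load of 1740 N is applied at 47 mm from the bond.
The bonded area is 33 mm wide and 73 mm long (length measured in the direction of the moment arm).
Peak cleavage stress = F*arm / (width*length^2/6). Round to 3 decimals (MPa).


Moment = 1740 * 47 = 81780 N*mm
Section modulus = 33 * 5329 / 6 = 175857 / 6 mm^3
Stress = 81780 / (175857 / 6) = 490680 / 175857
= 2.790 MPa

2.790


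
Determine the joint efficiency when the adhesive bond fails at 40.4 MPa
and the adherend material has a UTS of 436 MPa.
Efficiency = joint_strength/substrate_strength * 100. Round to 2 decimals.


Joint efficiency = 40.4 / 436 * 100
= 9.27%

9.27


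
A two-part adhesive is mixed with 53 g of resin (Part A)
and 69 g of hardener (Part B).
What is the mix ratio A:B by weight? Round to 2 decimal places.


Mix ratio = mass_A / mass_B
= 53 / 69
= 0.77

0.77


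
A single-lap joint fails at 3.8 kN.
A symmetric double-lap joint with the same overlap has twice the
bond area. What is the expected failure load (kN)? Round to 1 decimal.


Double-lap load = 2 * 3.8 = 7.6 kN

7.6


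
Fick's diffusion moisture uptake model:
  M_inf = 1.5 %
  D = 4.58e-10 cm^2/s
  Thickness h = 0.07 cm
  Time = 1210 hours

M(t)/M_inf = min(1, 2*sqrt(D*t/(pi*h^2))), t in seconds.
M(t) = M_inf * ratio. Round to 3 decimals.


t_sec = 1210 * 3600 = 4356000
ratio = 2*sqrt(4.58e-10*4356000/(pi*0.07^2))
= min(1, 0.720002)
= 0.720002
M(t) = 1.5 * 0.720002 = 1.080 %

1.080


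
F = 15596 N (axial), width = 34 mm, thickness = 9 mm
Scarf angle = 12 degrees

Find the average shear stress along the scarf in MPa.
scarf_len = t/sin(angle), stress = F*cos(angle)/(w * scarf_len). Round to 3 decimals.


scarf_len = 9/sin(12 deg) = 43.2876
cos(12 deg) = 0.978148
stress = 15596*0.978148/(34*43.2876) = 10.365 MPa

10.365


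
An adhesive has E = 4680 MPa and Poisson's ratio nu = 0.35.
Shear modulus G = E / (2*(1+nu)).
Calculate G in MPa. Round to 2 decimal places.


G = 4680 / (2*(1+0.35))
= 4680 / 2.70
= 1733.33 MPa

1733.33


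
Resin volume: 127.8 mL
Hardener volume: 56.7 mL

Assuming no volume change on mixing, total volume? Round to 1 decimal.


V_total = 127.8 + 56.7 = 184.5 mL

184.5


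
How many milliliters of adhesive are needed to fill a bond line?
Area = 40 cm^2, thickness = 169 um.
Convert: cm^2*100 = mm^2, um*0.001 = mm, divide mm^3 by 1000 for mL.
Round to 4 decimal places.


= (40 * 100) * (169 * 0.001) / 1000
= 0.6760 mL

0.6760


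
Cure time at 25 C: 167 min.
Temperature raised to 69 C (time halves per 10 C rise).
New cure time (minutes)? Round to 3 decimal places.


Acceleration factor = 2^(44/10) = 21.1121
New time = 167 / 21.1121 = 7.910 min

7.910


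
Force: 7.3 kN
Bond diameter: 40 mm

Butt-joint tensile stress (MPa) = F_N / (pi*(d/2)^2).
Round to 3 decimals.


F_N = 7.3 * 1000 = 7300.0 N
A = pi*(20.0)^2 = 1256.6371 mm^2
stress = 7300.0 / 1256.6371 = 5.809 MPa

5.809


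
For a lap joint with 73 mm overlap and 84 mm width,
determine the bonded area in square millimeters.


Area = 73 * 84 = 6132 mm^2

6132


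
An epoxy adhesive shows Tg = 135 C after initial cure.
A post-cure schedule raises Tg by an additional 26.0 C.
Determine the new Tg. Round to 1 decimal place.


New Tg = 135 + 26.0
= 161.0 C

161.0


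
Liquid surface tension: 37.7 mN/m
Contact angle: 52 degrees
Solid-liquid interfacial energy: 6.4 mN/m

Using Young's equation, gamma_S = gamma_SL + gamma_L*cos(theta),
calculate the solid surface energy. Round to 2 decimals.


gamma_S = 6.4 + 37.7 * cos(52)
= 29.61 mN/m

29.61


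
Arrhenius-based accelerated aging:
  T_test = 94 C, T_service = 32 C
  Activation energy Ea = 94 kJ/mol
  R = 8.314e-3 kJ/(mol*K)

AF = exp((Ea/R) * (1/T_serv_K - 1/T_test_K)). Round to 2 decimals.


T_test_K = 367.15, T_serv_K = 305.15
AF = exp((94/8.314e-3) * (1/305.15 - 1/367.15))
= 521.55

521.55


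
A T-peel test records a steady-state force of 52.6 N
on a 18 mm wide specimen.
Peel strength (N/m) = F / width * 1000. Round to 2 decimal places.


Peel strength = 52.6 / 18 * 1000
= 2922.22 N/m

2922.22


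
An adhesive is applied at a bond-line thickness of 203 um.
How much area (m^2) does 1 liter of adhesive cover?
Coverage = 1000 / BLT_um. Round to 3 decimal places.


Coverage = 1000 / 203 = 4.926 m^2

4.926


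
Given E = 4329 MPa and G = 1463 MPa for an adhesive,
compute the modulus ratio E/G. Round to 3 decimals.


E/G ratio = 4329 / 1463 = 2.959

2.959


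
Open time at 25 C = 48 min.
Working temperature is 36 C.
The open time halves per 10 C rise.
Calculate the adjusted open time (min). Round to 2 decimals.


factor = 2^((36 - 25) / 10) = 2.1435
ot = 48 / 2.1435 = 22.39 min

22.39


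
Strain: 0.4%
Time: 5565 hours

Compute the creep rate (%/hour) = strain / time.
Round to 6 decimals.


Creep rate = 0.4 / 5565
= 0.000072 %/h

0.000072


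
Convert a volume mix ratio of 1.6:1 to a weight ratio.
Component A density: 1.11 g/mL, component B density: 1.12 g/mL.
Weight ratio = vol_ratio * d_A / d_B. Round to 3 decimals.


= 1.6 * 1.11 / 1.12 = 1.586

1.586


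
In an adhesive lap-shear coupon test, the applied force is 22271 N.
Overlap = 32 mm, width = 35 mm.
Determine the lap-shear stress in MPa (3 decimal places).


stress = F / (overlap * width)
= 22271 / (32 * 35)
= 19.885 MPa

19.885


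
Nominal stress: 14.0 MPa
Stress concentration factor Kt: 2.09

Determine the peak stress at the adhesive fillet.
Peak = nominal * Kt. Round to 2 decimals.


Peak stress = 14.0 * 2.09
= 29.26 MPa

29.26


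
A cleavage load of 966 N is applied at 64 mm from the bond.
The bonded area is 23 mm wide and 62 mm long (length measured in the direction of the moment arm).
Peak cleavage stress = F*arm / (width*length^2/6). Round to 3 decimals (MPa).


Moment = 966 * 64 = 61824 N*mm
Section modulus = 23 * 3844 / 6 = 88412 / 6 mm^3
Stress = 61824 / (88412 / 6) = 370944 / 88412
= 4.196 MPa

4.196


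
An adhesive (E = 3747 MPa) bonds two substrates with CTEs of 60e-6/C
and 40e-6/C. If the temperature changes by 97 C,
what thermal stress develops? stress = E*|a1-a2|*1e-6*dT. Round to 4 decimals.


Stress = 3747 * |60 - 40| * 1e-6 * 97
= 7.2692 MPa

7.2692


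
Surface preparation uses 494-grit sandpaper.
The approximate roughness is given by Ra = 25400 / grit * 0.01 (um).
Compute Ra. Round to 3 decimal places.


Ra = 25400 / 494 * 0.01
= 254 / 494
= 0.514 um

0.514


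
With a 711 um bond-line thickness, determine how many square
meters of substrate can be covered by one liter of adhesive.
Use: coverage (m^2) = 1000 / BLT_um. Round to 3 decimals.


Coverage = 1000 / 711 = 1.406 m^2

1.406


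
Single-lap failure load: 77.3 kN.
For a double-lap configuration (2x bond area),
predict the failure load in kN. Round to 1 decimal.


Failure load = 77.3 * 2 = 154.6 kN

154.6


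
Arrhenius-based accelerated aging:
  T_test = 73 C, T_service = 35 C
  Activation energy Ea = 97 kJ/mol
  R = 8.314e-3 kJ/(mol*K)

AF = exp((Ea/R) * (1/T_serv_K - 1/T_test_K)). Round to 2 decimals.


T_test_K = 346.15, T_serv_K = 308.15
AF = exp((97/8.314e-3) * (1/308.15 - 1/346.15))
= 63.84

63.84


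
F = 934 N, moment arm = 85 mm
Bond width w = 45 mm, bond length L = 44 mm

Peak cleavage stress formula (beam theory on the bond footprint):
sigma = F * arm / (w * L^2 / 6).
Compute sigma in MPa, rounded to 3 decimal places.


sigma = (934 * 85) / (45 * 1936 / 6)
= 79390 * 6 / 87120
= 476340 / 87120
= 5.468 MPa

5.468


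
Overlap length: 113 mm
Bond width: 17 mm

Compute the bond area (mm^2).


Bond area = 113 * 17 = 1921 mm^2

1921


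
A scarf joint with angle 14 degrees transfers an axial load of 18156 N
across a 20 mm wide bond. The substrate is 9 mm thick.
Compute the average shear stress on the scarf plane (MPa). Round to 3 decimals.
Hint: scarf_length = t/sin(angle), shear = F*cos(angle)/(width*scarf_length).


scarf_length = 9 / sin(14 deg) = 37.2021 mm
cos(14 deg) = 0.970296
shear stress = 18156 * 0.970296 / (20 * 37.2021)
= 23.677 MPa

23.677


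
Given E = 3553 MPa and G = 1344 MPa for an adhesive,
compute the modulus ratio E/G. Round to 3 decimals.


E/G ratio = 3553 / 1344 = 2.644

2.644


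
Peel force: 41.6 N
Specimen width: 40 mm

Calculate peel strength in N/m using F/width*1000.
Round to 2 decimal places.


Peel strength = 41.6 / 40 * 1000 = 1040.00 N/m

1040.00


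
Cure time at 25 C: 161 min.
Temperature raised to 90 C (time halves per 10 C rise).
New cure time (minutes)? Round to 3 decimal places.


Acceleration factor = 2^(65/10) = 90.5097
New time = 161 / 90.5097 = 1.779 min

1.779


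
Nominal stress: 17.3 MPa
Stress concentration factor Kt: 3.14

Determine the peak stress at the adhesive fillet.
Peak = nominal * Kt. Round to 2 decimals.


Peak stress = 17.3 * 3.14
= 54.32 MPa

54.32


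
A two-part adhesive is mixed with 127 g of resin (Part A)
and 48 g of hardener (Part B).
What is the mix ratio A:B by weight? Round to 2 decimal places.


Mix ratio = mass_A / mass_B
= 127 / 48
= 2.65

2.65


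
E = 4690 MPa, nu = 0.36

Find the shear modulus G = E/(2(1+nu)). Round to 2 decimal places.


G = 4690 / (2 * 1.36)
= 1724.26 MPa

1724.26


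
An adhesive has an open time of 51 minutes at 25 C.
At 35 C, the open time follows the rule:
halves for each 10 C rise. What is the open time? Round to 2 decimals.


Factor = 2^((35-25)/10) = 2.0000
Open time = 51 / 2.0000 = 25.50 min

25.50


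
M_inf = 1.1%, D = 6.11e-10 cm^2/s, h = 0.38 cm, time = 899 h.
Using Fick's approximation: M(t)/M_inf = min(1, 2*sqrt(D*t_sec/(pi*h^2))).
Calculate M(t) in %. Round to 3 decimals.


t = 3236400 s
ratio = min(1, 2*sqrt(6.11e-10*3236400/(pi*0.1444)))
= 0.132045
M(t) = 1.1 * 0.132045 = 0.145%

0.145


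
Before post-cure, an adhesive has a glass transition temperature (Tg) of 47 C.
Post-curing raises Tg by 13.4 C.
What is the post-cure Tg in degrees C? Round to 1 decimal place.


Tg_post = Tg_base + delta_Tg
= 47 + 13.4
= 60.4 C

60.4


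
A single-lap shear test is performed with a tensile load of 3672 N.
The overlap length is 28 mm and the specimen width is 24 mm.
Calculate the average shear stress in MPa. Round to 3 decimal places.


Shear stress = F / (overlap * width)
= 3672 / (28 * 24)
= 3672 / 672
= 5.464 MPa

5.464


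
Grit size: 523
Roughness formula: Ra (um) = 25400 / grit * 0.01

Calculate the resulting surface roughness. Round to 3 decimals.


Ra = 25400 / 523 * 0.01
= 0.486 um

0.486


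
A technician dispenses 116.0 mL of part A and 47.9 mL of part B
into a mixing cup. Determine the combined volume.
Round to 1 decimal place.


Combined volume = 116.0 + 47.9
= 163.9 mL

163.9


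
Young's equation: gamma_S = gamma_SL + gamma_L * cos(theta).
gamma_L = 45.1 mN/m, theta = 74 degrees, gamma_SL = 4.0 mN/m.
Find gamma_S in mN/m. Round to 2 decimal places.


cos(74 deg) = 0.275637
gamma_S = 4.0 + 45.1 * 0.275637
= 16.43 mN/m

16.43


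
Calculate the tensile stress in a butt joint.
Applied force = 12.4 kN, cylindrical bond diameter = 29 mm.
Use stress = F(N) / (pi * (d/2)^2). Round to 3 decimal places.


A = pi * 14.5^2 = 660.5199 mm^2
sigma = 12400.0 / 660.5199 = 18.773 MPa

18.773


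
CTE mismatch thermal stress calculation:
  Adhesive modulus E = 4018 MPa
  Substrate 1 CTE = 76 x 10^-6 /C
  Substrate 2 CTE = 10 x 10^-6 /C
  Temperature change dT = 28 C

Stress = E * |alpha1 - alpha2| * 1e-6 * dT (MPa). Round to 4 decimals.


delta_alpha = |76 - 10| = 66 x 10^-6/C
Stress = 4018 * 66e-6 * 28
= 7.4253 MPa

7.4253


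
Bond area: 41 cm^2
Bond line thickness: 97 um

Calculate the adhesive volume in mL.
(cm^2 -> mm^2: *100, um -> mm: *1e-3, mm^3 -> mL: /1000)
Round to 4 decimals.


V = 41*100 * 97*1e-3 / 1000
= 0.3977 mL

0.3977


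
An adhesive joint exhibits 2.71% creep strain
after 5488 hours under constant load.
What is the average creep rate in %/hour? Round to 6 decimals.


Creep rate = strain / time
= 2.71 / 5488
= 0.000494 %/h

0.000494


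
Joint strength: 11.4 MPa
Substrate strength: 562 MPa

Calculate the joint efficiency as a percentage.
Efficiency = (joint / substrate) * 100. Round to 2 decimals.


Efficiency = (11.4 / 562) * 100 = 2.03%

2.03


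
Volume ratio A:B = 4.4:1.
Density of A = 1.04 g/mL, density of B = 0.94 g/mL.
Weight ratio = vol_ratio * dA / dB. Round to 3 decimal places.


Wt ratio = 4.4 * 1.04 / 0.94
= 4.868

4.868


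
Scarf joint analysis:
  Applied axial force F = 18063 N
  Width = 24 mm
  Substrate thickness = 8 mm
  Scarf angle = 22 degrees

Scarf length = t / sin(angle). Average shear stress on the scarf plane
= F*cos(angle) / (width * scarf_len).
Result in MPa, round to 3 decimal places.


Scarf length = 8 / sin(22 deg) = 21.3557 mm
cos(22 deg) = 0.927184
Shear = 18063 * 0.927184 / (24 * 21.3557)
= 32.676 MPa

32.676


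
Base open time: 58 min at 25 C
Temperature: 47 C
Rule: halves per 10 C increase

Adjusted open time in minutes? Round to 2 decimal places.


Acceleration = 2^((47-25)/10) = 4.5948
Open time = 58 / 4.5948 = 12.62 min

12.62


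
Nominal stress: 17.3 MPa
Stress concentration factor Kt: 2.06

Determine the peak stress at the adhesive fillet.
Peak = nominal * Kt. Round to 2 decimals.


Peak stress = 17.3 * 2.06
= 35.64 MPa

35.64


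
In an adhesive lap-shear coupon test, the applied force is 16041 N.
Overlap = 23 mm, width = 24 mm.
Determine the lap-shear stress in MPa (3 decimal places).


stress = F / (overlap * width)
= 16041 / (23 * 24)
= 29.060 MPa

29.060


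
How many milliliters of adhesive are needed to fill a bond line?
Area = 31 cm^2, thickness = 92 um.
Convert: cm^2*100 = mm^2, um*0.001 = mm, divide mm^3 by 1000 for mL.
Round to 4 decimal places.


= (31 * 100) * (92 * 0.001) / 1000
= 0.2852 mL

0.2852


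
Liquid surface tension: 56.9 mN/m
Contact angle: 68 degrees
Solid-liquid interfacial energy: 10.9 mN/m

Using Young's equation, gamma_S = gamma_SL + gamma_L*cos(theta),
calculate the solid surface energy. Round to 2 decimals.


gamma_S = 10.9 + 56.9 * cos(68)
= 32.22 mN/m

32.22


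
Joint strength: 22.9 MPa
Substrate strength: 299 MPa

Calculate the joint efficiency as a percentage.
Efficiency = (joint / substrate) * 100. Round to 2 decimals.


Efficiency = (22.9 / 299) * 100 = 7.66%

7.66


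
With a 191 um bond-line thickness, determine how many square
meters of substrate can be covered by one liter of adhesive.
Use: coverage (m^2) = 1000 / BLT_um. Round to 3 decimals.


Coverage = 1000 / 191 = 5.236 m^2

5.236


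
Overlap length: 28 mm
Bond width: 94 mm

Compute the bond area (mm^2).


Bond area = 28 * 94 = 2632 mm^2

2632


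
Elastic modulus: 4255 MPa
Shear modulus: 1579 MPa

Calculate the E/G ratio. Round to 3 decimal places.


E / G = 4255 / 1579 = 2.695

2.695


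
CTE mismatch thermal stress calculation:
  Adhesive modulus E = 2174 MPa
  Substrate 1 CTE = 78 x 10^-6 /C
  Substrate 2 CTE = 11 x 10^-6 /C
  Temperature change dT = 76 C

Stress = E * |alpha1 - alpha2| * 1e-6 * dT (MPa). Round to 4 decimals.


delta_alpha = |78 - 11| = 67 x 10^-6/C
Stress = 2174 * 67e-6 * 76
= 11.0700 MPa

11.0700


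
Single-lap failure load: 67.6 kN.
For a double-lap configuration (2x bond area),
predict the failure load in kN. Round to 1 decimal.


Failure load = 67.6 * 2 = 135.2 kN

135.2


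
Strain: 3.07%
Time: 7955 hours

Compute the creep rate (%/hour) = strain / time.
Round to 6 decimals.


Creep rate = 3.07 / 7955
= 0.000386 %/h

0.000386


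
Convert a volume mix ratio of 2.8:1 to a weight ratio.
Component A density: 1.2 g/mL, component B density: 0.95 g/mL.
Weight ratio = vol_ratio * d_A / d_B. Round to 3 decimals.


= 2.8 * 1.2 / 0.95 = 3.537

3.537


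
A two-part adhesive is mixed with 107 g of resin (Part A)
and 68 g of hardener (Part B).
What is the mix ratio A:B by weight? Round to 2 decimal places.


Mix ratio = mass_A / mass_B
= 107 / 68
= 1.57

1.57


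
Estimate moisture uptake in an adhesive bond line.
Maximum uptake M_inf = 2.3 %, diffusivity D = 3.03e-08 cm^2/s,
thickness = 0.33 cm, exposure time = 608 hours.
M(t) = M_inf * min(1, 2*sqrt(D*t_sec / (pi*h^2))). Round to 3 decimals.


Convert time: 608 h = 2188800 s
ratio = min(1, 2*sqrt(3.03e-08*2188800/(pi*0.33^2)))
= 0.880573
M(t) = 2.3 * 0.880573 = 2.025%

2.025


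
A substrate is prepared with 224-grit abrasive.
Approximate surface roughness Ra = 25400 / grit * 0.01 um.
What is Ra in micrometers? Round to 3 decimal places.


Ra = 25400 / 224 * 0.01 = 1.134 um

1.134


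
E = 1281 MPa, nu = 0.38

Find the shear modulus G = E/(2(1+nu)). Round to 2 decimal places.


G = 1281 / (2 * 1.38)
= 464.13 MPa

464.13


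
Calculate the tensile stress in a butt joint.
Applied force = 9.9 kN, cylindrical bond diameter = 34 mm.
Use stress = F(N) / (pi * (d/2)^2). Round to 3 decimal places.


A = pi * 17.0^2 = 907.9203 mm^2
sigma = 9900.0 / 907.9203 = 10.904 MPa

10.904


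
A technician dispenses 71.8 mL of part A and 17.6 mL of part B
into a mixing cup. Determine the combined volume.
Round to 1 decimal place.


Combined volume = 71.8 + 17.6
= 89.4 mL

89.4


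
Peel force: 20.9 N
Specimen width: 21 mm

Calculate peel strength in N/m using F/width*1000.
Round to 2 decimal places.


Peel strength = 20.9 / 21 * 1000 = 995.24 N/m

995.24


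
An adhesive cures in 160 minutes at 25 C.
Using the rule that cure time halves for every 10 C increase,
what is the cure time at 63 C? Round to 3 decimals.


Factor = 2^((63 - 25) / 10) = 13.9288
Cure time = 160 / 13.9288
= 11.487 minutes

11.487


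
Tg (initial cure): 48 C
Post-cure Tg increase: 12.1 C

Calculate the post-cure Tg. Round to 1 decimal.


Post-cure Tg = 48 + 12.1 = 60.1 C

60.1


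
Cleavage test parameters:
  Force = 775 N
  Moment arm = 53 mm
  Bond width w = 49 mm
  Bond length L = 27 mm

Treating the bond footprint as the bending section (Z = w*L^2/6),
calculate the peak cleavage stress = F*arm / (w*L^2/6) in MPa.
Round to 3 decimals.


M = 775 * 53 = 41075 N*mm
Z = 49 * 27^2 / 6 = 35721 / 6 mm^3
sigma = M / Z = 6 * 41075 / 35721 = 246450 / 35721
= 6.899 MPa

6.899


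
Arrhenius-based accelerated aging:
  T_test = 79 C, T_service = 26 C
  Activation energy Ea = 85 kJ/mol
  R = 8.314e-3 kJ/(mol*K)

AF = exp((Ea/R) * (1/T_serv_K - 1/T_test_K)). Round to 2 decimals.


T_test_K = 352.15, T_serv_K = 299.15
AF = exp((85/8.314e-3) * (1/299.15 - 1/352.15))
= 171.33

171.33


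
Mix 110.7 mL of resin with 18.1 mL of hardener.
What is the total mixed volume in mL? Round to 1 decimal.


Total = 110.7 + 18.1 = 128.8 mL

128.8


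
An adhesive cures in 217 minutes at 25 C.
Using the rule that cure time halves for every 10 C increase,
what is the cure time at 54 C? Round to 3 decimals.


Factor = 2^((54 - 25) / 10) = 7.4643
Cure time = 217 / 7.4643
= 29.072 minutes

29.072


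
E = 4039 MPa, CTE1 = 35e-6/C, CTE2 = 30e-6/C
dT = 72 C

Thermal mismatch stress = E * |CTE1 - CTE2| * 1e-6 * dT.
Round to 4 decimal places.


= 4039 * 5e-6 * 72
= 1.4540 MPa

1.4540


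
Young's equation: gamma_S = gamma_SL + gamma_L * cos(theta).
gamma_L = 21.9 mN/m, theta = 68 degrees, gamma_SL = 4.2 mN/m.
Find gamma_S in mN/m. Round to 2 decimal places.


cos(68 deg) = 0.374607
gamma_S = 4.2 + 21.9 * 0.374607
= 12.40 mN/m

12.40


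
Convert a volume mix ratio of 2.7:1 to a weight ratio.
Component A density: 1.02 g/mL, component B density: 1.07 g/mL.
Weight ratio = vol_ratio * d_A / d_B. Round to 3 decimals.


= 2.7 * 1.02 / 1.07 = 2.574

2.574


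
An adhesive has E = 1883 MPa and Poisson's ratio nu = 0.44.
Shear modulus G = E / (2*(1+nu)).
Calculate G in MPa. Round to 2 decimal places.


G = 1883 / (2*(1+0.44))
= 1883 / 2.88
= 653.82 MPa

653.82


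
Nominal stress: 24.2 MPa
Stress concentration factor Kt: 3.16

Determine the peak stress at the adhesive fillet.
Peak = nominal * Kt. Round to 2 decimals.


Peak stress = 24.2 * 3.16
= 76.47 MPa

76.47


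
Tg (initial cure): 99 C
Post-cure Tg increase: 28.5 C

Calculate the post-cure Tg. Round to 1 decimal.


Post-cure Tg = 99 + 28.5 = 127.5 C

127.5


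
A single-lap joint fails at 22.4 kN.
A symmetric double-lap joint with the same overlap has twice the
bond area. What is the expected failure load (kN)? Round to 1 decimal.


Double-lap load = 2 * 22.4 = 44.8 kN

44.8


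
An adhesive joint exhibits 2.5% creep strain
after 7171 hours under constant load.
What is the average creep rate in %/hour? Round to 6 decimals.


Creep rate = strain / time
= 2.5 / 7171
= 0.000349 %/h

0.000349


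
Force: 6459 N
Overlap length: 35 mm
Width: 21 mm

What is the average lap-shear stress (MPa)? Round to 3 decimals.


Average shear stress = F / (overlap * width)
= 6459 / (35 * 21)
= 8.788 MPa

8.788


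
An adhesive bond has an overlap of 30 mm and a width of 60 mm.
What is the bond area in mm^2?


Bond area = overlap * width
= 30 * 60
= 1800 mm^2

1800


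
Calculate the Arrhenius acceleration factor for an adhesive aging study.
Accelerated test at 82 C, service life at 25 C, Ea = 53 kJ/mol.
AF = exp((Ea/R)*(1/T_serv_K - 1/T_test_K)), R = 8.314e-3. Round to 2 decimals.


T_test = 355.15 K, T_serv = 298.15 K
Ea/R = 53 / 0.008314 = 6374.79
AF = exp(6374.79 * (1/298.15 - 1/355.15))
= 30.93

30.93


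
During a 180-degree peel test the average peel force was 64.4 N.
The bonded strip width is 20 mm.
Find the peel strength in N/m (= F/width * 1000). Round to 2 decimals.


Peel strength = F/width * 1000
= 64.4 / 20 * 1000
= 3220.00 N/m

3220.00


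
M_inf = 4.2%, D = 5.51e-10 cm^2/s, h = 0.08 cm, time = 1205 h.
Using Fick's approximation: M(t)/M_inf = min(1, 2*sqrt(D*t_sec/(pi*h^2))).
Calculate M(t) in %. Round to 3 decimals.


t = 4338000 s
ratio = min(1, 2*sqrt(5.51e-10*4338000/(pi*0.0064)))
= 0.689582
M(t) = 4.2 * 0.689582 = 2.896%

2.896


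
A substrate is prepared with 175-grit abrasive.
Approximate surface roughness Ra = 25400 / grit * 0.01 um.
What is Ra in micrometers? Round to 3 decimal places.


Ra = 25400 / 175 * 0.01 = 1.451 um

1.451


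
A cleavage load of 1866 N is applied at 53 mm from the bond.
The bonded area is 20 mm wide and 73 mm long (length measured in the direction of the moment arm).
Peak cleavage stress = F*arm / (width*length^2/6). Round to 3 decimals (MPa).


Moment = 1866 * 53 = 98898 N*mm
Section modulus = 20 * 5329 / 6 = 106580 / 6 mm^3
Stress = 98898 / (106580 / 6) = 593388 / 106580
= 5.568 MPa

5.568


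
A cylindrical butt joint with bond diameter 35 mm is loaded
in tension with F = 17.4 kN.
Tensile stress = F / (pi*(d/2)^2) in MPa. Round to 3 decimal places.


Area = pi * (35/2)^2 = 962.1128 mm^2
Stress = 17.4*1000 / 962.1128
= 18.085 MPa

18.085


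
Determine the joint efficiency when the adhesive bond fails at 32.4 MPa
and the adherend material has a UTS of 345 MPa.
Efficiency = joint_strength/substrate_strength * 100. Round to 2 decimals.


Joint efficiency = 32.4 / 345 * 100
= 9.39%

9.39


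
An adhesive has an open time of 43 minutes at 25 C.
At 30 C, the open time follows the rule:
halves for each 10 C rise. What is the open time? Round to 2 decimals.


Factor = 2^((30-25)/10) = 1.4142
Open time = 43 / 1.4142 = 30.41 min

30.41


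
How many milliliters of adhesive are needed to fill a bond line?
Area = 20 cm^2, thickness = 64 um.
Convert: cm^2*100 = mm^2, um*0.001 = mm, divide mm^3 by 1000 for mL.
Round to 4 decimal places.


= (20 * 100) * (64 * 0.001) / 1000
= 0.1280 mL

0.1280


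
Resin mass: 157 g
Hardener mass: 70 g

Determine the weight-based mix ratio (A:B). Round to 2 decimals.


Ratio = 157 / 70 = 2.24

2.24


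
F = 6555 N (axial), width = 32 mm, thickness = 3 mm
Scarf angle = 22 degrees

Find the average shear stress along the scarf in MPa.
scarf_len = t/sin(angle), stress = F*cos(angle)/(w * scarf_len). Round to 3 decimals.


scarf_len = 3/sin(22 deg) = 8.0084
cos(22 deg) = 0.927184
stress = 6555*0.927184/(32*8.0084) = 23.716 MPa

23.716


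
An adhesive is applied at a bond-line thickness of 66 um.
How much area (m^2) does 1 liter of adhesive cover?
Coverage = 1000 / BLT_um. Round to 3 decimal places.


Coverage = 1000 / 66 = 15.152 m^2

15.152


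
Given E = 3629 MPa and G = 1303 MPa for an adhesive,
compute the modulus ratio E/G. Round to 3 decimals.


E/G ratio = 3629 / 1303 = 2.785

2.785


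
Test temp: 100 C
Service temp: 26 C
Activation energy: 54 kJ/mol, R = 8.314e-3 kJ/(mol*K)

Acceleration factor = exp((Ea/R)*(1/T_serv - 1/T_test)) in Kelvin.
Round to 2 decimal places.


AF = exp((54/0.008314)*(1/299.15 - 1/373.15))
= 74.12

74.12
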